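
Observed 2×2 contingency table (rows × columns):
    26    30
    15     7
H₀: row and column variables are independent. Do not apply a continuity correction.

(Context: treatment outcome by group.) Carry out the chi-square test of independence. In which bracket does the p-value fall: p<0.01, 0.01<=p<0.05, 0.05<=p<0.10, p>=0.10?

p-value bracket: 0.05<=p<0.10

Row totals [56, 22], col totals [41, 37], n=78
χ² = (26−29.44)²/29.44 + (30−26.56)²/26.56 + (15−11.56)²/11.56 + (7−10.44)²/10.44 = 2.9976
df = 1
p-value (upper-tail) = 0.08339
→ bracket: 0.05<=p<0.10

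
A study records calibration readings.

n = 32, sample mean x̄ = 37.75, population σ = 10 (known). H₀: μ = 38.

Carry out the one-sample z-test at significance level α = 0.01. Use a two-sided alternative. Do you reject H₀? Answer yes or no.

SE = σ/√n = 10/√32 = 1.7678
z = (x̄−μ₀)/SE = (37.75−38)/1.7678 = -0.1414
p-value (two-sided) = 0.88754
At α=0.01: p ≥ α → fail to reject H₀

reject H₀: no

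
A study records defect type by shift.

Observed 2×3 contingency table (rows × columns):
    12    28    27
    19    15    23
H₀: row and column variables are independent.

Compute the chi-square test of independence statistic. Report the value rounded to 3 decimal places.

test statistic = 5.057

Row totals [67, 57], col totals [31, 43, 50], n=124
χ² = (12−16.75)²/16.75 + (28−23.23)²/23.23 + (27−27.02)²/27.02 + (19−14.25)²/14.25 + (15−19.77)²/19.77 + (23−22.98)²/22.98 = 5.0573
df = 2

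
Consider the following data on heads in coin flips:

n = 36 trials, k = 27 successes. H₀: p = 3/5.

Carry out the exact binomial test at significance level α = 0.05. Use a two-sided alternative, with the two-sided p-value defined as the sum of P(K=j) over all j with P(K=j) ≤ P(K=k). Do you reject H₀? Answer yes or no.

reject H₀: no

Exact binomial: n=36, k=27, p₀=3/5=0.6000
P(X=j) = C(n,j)·p₀^j·(1−p₀)^(n−j); p = Σ P(X=j) over j with P(X=j) ≤ P(X=27)
p-value (two-sided) = 0.08754
At α=0.05: p ≥ α → fail to reject H₀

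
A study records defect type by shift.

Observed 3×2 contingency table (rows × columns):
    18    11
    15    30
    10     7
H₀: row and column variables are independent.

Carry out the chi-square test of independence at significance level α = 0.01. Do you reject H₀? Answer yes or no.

reject H₀: no

Row totals [29, 45, 17], col totals [43, 48], n=91
χ² = (18−13.70)²/13.70 + (11−15.30)²/15.30 + (15−21.26)²/21.26 + (30−23.74)²/23.74 + (10−8.03)²/8.03 + (7−8.97)²/8.97 = 6.9654
df = 2
p-value (upper-tail) = 0.03072
At α=0.01: p ≥ α → fail to reject H₀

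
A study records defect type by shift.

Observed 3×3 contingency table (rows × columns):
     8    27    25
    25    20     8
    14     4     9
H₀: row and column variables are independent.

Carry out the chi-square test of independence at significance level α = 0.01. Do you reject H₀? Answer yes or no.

reject H₀: yes

Row totals [60, 53, 27], col totals [47, 51, 42], n=140
χ² = (8−20.14)²/20.14 + (27−21.86)²/21.86 + (25−18.00)²/18.00 + (25−17.79)²/17.79 + (20−19.31)²/19.31 + (8−15.90)²/15.90 + (14−9.06)²/9.06 + (4−9.84)²/9.84 + (9−8.10)²/8.10 = 24.3719
df = 4
p-value (upper-tail) = 0.00007
At α=0.01: p < α → reject H₀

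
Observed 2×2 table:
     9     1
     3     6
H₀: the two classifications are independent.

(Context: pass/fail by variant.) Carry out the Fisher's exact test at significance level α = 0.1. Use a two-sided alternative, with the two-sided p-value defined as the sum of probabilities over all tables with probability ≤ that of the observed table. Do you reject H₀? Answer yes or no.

Margins: r₁=10, r₂=9, c₁=12, c₂=7, n=19
p_obs = C(10,9)·C(9,3)/C(19,12); sum pmf over tables with pmf ≤ p_obs
p-value (two-sided) = 0.01977
At α=0.1: p < α → reject H₀

reject H₀: yes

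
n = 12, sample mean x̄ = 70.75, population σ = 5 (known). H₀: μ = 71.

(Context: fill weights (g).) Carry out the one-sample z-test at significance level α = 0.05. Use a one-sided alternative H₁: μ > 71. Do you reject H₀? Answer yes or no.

reject H₀: no

SE = σ/√n = 5/√12 = 1.4434
z = (x̄−μ₀)/SE = (70.75−71)/1.4434 = -0.1732
p-value (one-sided, H₁ greater) = 0.56875
At α=0.05: p ≥ α → fail to reject H₀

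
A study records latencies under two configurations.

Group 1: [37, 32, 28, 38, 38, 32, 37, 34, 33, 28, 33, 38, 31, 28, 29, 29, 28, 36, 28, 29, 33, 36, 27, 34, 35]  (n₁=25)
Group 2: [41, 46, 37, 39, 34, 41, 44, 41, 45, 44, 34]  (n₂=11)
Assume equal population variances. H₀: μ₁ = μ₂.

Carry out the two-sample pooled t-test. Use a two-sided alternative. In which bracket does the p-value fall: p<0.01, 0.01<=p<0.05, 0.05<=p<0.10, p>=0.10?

x̄₁=32.440, s₁=3.754, n₁=25
x̄₂=40.545, s₂=4.180, n₂=11
s_p² = [24·3.754² + 10·4.180²]/34 = 15.0849
SE = √(s_p²·(1/25+1/11)) = 1.4053
t = (32.440−40.545)/1.4053 = -5.7679
df = 34
p-value (two-sided) = 0.00000
→ bracket: p<0.01

p-value bracket: p<0.01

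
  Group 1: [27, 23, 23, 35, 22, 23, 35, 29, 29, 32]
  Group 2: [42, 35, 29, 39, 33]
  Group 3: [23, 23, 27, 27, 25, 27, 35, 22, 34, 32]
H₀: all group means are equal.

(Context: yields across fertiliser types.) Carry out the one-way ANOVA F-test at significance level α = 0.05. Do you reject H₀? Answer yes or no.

reject H₀: yes

Group means [27.80, 35.60, 27.50], grand mean 29.240
SSB = Σnᵢ(x̄ᵢ−x̄)² = 253.260; SSW = ΣΣ(x−x̄ᵢ)² = 527.300
MSB = 253.260/2 = 126.6300; MSW = 527.300/22 = 23.9682
F = MSB/MSW = 5.2833
df = (2, 22)
p-value (upper-tail) = 0.01337
At α=0.05: p < α → reject H₀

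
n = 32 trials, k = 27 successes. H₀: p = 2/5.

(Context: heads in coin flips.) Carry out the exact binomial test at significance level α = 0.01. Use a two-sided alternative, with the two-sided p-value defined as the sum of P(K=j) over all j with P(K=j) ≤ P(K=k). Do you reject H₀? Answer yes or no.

Exact binomial: n=32, k=27, p₀=2/5=0.4000
P(X=j) = C(n,j)·p₀^j·(1−p₀)^(n−j); p = Σ P(X=j) over j with P(X=j) ≤ P(X=27)
p-value (two-sided) = 0.00000
At α=0.01: p < α → reject H₀

reject H₀: yes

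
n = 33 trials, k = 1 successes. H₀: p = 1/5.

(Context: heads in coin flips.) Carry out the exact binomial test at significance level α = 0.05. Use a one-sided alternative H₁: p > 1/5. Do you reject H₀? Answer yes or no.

Exact binomial: n=33, k=1, p₀=1/5=0.2000
P(X≥1) from Σ C(n,i)·p₀^i·(1−p₀)^(n−i)
p-value (one-sided, H₁ greater) = 0.99937
At α=0.05: p ≥ α → fail to reject H₀

reject H₀: no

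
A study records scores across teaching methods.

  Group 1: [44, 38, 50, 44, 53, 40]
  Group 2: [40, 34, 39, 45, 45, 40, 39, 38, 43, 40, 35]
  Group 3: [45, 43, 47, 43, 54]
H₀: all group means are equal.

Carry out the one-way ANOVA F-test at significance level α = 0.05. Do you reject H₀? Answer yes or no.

reject H₀: yes

Group means [44.83, 39.82, 46.40], grand mean 42.682
SSB = Σnᵢ(x̄ᵢ−x̄)² = 187.103; SSW = ΣΣ(x−x̄ᵢ)² = 373.670
MSB = 187.103/2 = 93.5515; MSW = 373.670/19 = 19.6668
F = MSB/MSW = 4.7568
df = (2, 19)
p-value (upper-tail) = 0.02114
At α=0.05: p < α → reject H₀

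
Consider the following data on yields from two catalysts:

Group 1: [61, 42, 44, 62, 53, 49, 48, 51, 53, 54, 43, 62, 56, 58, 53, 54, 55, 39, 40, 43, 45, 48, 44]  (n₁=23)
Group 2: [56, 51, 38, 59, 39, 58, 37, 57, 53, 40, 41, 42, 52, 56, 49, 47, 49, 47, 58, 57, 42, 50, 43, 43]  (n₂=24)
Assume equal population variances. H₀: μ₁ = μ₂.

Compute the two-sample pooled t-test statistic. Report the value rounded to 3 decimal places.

x̄₁=50.304, s₁=7.009, n₁=23
x̄₂=48.500, s₂=7.223, n₂=24
s_p² = [22·7.009² + 23·7.223²]/45 = 50.6860
SE = √(s_p²·(1/23+1/24)) = 2.0774
t = (50.304−48.500)/2.0774 = 0.8686
df = 45

test statistic = 0.869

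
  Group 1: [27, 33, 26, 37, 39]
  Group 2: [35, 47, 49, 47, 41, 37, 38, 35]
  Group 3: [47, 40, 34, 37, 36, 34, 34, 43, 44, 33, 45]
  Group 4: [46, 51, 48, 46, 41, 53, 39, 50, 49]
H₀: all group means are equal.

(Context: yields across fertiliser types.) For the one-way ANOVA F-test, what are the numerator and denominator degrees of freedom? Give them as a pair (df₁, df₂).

k = 4 groups, N = 33 total
df = (k−1, N−k) = (4−1, 33−4) = (3, 29)

degrees of freedom = [3, 29]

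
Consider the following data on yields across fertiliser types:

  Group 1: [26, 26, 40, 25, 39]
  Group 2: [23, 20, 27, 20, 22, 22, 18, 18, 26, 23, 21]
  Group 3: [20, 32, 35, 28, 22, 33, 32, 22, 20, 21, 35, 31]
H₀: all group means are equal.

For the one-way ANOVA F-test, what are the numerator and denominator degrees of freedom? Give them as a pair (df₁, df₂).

degrees of freedom = [2, 25]

k = 3 groups, N = 28 total
df = (k−1, N−k) = (3−1, 28−3) = (2, 25)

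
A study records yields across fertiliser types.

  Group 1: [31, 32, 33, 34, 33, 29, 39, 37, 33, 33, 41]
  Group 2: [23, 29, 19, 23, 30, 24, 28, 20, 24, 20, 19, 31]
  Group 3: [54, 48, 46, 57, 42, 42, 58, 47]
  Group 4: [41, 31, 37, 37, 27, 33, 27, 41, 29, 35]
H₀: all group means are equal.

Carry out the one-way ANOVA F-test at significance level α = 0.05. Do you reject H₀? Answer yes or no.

Group means [34.09, 24.17, 49.25, 33.80], grand mean 34.073
SSB = Σnᵢ(x̄ᵢ−x̄)² = 3021.105; SSW = ΣΣ(x−x̄ᵢ)² = 865.676
MSB = 3021.105/3 = 1007.0349; MSW = 865.676/37 = 23.3966
F = MSB/MSW = 43.0419
df = (3, 37)
p-value (upper-tail) = 0.00000
At α=0.05: p < α → reject H₀

reject H₀: yes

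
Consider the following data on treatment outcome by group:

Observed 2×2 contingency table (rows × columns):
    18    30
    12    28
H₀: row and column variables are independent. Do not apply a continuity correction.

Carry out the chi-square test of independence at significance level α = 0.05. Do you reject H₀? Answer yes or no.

reject H₀: no

Row totals [48, 40], col totals [30, 58], n=88
χ² = (18−16.36)²/16.36 + (30−31.64)²/31.64 + (12−13.64)²/13.64 + (28−26.36)²/26.36 = 0.5462
df = 1
p-value (upper-tail) = 0.45987
At α=0.05: p ≥ α → fail to reject H₀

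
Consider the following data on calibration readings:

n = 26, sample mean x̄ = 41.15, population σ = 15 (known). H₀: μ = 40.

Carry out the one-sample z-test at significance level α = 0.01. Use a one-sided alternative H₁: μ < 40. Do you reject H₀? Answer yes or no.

reject H₀: no

SE = σ/√n = 15/√26 = 2.9417
z = (x̄−μ₀)/SE = (41.15−40)/2.9417 = 0.3909
p-value (one-sided, H₁ less) = 0.65207
At α=0.01: p ≥ α → fail to reject H₀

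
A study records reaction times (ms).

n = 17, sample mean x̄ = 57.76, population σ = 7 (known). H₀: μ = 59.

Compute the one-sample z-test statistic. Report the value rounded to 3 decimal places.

test statistic = -0.730

SE = σ/√n = 7/√17 = 1.6977
z = (x̄−μ₀)/SE = (57.76−59)/1.6977 = -0.7304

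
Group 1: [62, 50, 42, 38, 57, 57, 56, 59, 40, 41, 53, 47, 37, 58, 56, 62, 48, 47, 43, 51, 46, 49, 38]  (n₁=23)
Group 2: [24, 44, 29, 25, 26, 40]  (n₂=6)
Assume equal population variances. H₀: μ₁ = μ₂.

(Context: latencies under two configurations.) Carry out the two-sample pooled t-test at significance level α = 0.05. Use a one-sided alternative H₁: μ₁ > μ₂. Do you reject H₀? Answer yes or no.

reject H₀: yes

x̄₁=49.435, s₁=7.965, n₁=23
x̄₂=31.333, s₂=8.524, n₂=6
s_p² = [22·7.965² + 5·8.524²]/27 = 65.1476
SE = √(s_p²·(1/23+1/6)) = 3.7001
t = (49.435−31.333)/3.7001 = 4.8922
df = 27
p-value (one-sided, H₁ greater) = 0.00002
At α=0.05: p < α → reject H₀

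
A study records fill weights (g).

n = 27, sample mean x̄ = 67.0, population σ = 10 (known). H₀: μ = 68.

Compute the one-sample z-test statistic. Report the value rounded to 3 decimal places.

test statistic = -0.520

SE = σ/√n = 10/√27 = 1.9245
z = (x̄−μ₀)/SE = (67.0−68)/1.9245 = -0.5196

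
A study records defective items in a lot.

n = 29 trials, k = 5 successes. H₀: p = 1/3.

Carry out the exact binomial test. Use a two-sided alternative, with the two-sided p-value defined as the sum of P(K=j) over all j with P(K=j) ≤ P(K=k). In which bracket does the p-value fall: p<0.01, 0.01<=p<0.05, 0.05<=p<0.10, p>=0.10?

Exact binomial: n=29, k=5, p₀=1/3=0.3333
P(X=j) = C(n,j)·p₀^j·(1−p₀)^(n−j); p = Σ P(X=j) over j with P(X=j) ≤ P(X=5)
p-value (two-sided) = 0.07627
→ bracket: 0.05<=p<0.10

p-value bracket: 0.05<=p<0.10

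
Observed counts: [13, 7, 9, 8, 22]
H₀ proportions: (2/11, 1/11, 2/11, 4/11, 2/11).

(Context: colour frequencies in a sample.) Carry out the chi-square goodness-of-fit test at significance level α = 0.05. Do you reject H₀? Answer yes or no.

n = 59; E_i = n·p_i = [10.73, 5.36, 10.73, 21.45, 10.73]
χ² = (13−10.73)²/10.73 + (7−5.36)²/5.36 + (9−10.73)²/10.73 + (8−21.45)²/21.45 + (22−10.73)²/10.73 = 21.5424
df = 4
p-value (upper-tail) = 0.00025
At α=0.05: p < α → reject H₀

reject H₀: yes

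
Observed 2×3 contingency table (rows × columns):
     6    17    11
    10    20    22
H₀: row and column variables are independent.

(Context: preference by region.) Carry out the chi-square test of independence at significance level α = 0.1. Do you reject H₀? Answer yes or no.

reject H₀: no

Row totals [34, 52], col totals [16, 37, 33], n=86
χ² = (6−6.33)²/6.33 + (17−14.63)²/14.63 + (11−13.05)²/13.05 + (10−9.67)²/9.67 + (20−22.37)²/22.37 + (22−19.95)²/19.95 = 1.1948
df = 2
p-value (upper-tail) = 0.55024
At α=0.1: p ≥ α → fail to reject H₀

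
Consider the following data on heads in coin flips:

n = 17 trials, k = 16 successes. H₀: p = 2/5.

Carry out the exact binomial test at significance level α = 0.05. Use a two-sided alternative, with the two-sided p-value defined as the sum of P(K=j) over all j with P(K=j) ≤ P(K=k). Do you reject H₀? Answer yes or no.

reject H₀: yes

Exact binomial: n=17, k=16, p₀=2/5=0.4000
P(X=j) = C(n,j)·p₀^j·(1−p₀)^(n−j); p = Σ P(X=j) over j with P(X=j) ≤ P(X=16)
p-value (two-sided) = 0.00000
At α=0.05: p < α → reject H₀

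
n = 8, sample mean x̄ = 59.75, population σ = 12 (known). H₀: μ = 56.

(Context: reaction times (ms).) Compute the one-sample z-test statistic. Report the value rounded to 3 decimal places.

SE = σ/√n = 12/√8 = 4.2426
z = (x̄−μ₀)/SE = (59.75−56)/4.2426 = 0.8839

test statistic = 0.884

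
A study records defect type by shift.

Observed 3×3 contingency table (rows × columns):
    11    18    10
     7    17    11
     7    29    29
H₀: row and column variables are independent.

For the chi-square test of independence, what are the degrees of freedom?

df = (r−1)(c−1) = (3−1)·(3−1) = 4

degrees of freedom = 4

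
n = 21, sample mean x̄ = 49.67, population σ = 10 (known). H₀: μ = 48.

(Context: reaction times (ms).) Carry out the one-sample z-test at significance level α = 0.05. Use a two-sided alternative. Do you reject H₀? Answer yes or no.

reject H₀: no

SE = σ/√n = 10/√21 = 2.1822
z = (x̄−μ₀)/SE = (49.67−48)/2.1822 = 0.7653
p-value (two-sided) = 0.44410
At α=0.05: p ≥ α → fail to reject H₀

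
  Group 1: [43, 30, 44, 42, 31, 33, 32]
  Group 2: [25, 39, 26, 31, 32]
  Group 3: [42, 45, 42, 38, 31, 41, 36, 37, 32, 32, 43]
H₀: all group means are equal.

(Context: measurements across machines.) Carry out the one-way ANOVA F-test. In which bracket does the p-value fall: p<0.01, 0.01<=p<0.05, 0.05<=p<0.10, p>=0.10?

p-value bracket: 0.05<=p<0.10

Group means [36.43, 30.60, 38.09], grand mean 35.957
SSB = Σnᵢ(x̄ᵢ−x̄)² = 195.133; SSW = ΣΣ(x−x̄ᵢ)² = 599.823
MSB = 195.133/2 = 97.5666; MSW = 599.823/20 = 29.9912
F = MSB/MSW = 3.2532
df = (2, 20)
p-value (upper-tail) = 0.05981
→ bracket: 0.05<=p<0.10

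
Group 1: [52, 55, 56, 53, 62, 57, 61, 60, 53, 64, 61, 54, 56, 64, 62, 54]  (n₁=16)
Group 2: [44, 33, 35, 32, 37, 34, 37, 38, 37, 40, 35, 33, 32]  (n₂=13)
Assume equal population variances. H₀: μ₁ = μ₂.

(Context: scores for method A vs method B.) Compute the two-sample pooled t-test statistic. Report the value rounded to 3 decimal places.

x̄₁=57.750, s₁=4.171, n₁=16
x̄₂=35.923, s₂=3.451, n₂=13
s_p² = [15·4.171² + 12·3.451²]/27 = 14.9601
SE = √(s_p²·(1/16+1/13)) = 1.4442
t = (57.750−35.923)/1.4442 = 15.1132
df = 27

test statistic = 15.113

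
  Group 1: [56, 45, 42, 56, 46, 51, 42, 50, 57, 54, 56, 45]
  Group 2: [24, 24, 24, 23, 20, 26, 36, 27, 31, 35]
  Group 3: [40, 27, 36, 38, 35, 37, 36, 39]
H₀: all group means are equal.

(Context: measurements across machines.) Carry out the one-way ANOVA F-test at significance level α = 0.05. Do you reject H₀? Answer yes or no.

Group means [50.00, 27.00, 36.00], grand mean 38.600
SSB = Σnᵢ(x̄ᵢ−x̄)² = 2959.200; SSW = ΣΣ(x−x̄ᵢ)² = 734.000
MSB = 2959.200/2 = 1479.6000; MSW = 734.000/27 = 27.1852
F = MSB/MSW = 54.4267
df = (2, 27)
p-value (upper-tail) = 0.00000
At α=0.05: p < α → reject H₀

reject H₀: yes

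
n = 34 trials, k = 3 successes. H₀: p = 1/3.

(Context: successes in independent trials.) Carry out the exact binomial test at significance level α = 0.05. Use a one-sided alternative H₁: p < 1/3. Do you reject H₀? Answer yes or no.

reject H₀: yes

Exact binomial: n=34, k=3, p₀=1/3=0.3333
P(X≤3) from Σ C(n,i)·p₀^i·(1−p₀)^(n−i)
p-value (one-sided, H₁ less) = 0.00093
At α=0.05: p < α → reject H₀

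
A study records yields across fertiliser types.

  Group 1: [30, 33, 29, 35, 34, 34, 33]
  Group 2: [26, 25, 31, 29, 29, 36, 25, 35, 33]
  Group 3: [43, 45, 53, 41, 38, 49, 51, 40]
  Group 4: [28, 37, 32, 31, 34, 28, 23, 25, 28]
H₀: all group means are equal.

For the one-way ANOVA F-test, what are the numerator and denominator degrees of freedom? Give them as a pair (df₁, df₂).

degrees of freedom = [3, 29]

k = 4 groups, N = 33 total
df = (k−1, N−k) = (4−1, 33−4) = (3, 29)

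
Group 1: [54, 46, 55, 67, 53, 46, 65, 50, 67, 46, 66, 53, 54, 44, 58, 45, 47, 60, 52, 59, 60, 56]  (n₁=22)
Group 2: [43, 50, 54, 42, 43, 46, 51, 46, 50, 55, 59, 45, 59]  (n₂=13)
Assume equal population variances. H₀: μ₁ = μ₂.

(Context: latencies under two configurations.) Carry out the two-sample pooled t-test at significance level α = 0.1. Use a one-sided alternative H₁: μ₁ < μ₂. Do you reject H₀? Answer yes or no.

reject H₀: no

x̄₁=54.682, s₁=7.415, n₁=22
x̄₂=49.462, s₂=5.911, n₂=13
s_p² = [21·7.415² + 12·5.911²]/33 = 47.6971
SE = √(s_p²·(1/22+1/13)) = 2.4160
t = (54.682−49.462)/2.4160 = 2.1607
df = 33
p-value (one-sided, H₁ less) = 0.98096
At α=0.1: p ≥ α → fail to reject H₀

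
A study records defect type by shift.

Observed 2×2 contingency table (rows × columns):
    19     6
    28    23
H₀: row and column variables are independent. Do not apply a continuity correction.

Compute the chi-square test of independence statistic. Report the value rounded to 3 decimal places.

Row totals [25, 51], col totals [47, 29], n=76
χ² = (19−15.46)²/15.46 + (6−9.54)²/9.54 + (28−31.54)²/31.54 + (23−19.46)²/19.46 = 3.1646
df = 1

test statistic = 3.165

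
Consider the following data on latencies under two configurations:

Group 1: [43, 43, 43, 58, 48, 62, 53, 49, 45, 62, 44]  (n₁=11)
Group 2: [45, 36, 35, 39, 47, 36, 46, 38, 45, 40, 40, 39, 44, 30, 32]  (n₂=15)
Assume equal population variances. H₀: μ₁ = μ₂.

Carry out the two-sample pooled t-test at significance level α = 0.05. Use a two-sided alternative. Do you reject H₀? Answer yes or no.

x̄₁=50.000, s₁=7.576, n₁=11
x̄₂=39.467, s₂=5.167, n₂=15
s_p² = [10·7.576² + 14·5.167²]/24 = 39.4889
SE = √(s_p²·(1/11+1/15)) = 2.4945
t = (50.000−39.467)/2.4945 = 4.2226
df = 24
p-value (two-sided) = 0.00030
At α=0.05: p < α → reject H₀

reject H₀: yes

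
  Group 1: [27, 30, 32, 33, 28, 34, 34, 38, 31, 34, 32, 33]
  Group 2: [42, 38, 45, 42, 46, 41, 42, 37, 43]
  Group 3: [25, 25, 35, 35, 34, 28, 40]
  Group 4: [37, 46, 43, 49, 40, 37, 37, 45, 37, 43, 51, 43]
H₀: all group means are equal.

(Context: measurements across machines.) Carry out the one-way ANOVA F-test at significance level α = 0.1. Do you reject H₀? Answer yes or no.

Group means [32.17, 41.78, 31.71, 42.33], grand mean 37.300
SSB = Σnᵢ(x̄ᵢ−x̄)² = 1019.083; SSW = ΣΣ(x−x̄ᵢ)² = 623.317
MSB = 1019.083/3 = 339.6942; MSW = 623.317/36 = 17.3144
F = MSB/MSW = 19.6192
df = (3, 36)
p-value (upper-tail) = 0.00000
At α=0.1: p < α → reject H₀

reject H₀: yes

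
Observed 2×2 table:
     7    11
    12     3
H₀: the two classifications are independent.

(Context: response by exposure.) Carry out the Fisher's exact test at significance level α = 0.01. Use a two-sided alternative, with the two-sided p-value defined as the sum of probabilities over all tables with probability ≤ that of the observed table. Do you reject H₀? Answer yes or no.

reject H₀: no

Margins: r₁=18, r₂=15, c₁=19, c₂=14, n=33
p_obs = C(18,7)·C(15,12)/C(33,19); sum pmf over tables with pmf ≤ p_obs
p-value (two-sided) = 0.03290
At α=0.01: p ≥ α → fail to reject H₀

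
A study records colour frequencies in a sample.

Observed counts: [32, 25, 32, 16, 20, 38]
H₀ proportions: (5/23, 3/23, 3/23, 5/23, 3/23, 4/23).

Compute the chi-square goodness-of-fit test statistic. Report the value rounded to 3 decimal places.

n = 163; E_i = n·p_i = [35.43, 21.26, 21.26, 35.43, 21.26, 28.35]
χ² = (32−35.43)²/35.43 + (25−21.26)²/21.26 + (32−21.26)²/21.26 + (16−35.43)²/35.43 + (20−21.26)²/21.26 + (38−28.35)²/28.35 = 20.4356
df = 5

test statistic = 20.436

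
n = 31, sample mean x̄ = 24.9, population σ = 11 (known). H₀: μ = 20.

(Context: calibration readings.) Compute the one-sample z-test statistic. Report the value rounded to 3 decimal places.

test statistic = 2.480

SE = σ/√n = 11/√31 = 1.9757
z = (x̄−μ₀)/SE = (24.9−20)/1.9757 = 2.4802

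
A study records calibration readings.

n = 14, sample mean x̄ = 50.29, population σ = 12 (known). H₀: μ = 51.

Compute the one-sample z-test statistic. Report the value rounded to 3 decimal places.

SE = σ/√n = 12/√14 = 3.2071
z = (x̄−μ₀)/SE = (50.29−51)/3.2071 = -0.2214

test statistic = -0.221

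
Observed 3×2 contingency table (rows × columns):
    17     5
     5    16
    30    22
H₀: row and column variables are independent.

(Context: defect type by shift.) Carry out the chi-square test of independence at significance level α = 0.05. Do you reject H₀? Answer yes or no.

Row totals [22, 21, 52], col totals [52, 43], n=95
χ² = (17−12.04)²/12.04 + (5−9.96)²/9.96 + (5−11.49)²/11.49 + (16−9.51)²/9.51 + (30−28.46)²/28.46 + (22−23.54)²/23.54 = 12.8004
df = 2
p-value (upper-tail) = 0.00166
At α=0.05: p < α → reject H₀

reject H₀: yes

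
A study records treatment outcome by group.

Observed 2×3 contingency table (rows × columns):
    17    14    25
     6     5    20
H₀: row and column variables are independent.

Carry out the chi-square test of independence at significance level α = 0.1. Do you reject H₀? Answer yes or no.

Row totals [56, 31], col totals [23, 19, 45], n=87
χ² = (17−14.80)²/14.80 + (14−12.23)²/12.23 + (25−28.97)²/28.97 + (6−8.20)²/8.20 + (5−6.77)²/6.77 + (20−16.03)²/16.03 = 3.1563
df = 2
p-value (upper-tail) = 0.20636
At α=0.1: p ≥ α → fail to reject H₀

reject H₀: no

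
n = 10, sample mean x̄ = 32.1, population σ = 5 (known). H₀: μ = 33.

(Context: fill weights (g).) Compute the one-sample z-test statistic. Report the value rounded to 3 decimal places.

SE = σ/√n = 5/√10 = 1.5811
z = (x̄−μ₀)/SE = (32.1−33)/1.5811 = -0.5692

test statistic = -0.569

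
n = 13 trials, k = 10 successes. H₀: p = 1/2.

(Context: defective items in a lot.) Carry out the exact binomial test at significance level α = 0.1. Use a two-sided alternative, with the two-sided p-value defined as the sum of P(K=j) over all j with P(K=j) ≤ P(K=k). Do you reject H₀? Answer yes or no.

Exact binomial: n=13, k=10, p₀=1/2=0.5000
P(X=j) = C(n,j)·p₀^j·(1−p₀)^(n−j); p = Σ P(X=j) over j with P(X=j) ≤ P(X=10)
p-value (two-sided) = 0.09229
At α=0.1: p < α → reject H₀

reject H₀: yes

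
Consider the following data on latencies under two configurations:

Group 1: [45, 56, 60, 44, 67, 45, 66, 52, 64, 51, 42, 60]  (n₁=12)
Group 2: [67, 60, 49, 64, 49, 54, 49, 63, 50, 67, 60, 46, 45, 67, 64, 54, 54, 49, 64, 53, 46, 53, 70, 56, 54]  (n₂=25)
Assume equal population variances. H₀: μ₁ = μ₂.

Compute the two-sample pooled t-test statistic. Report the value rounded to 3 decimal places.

x̄₁=54.333, s₁=9.079, n₁=12
x̄₂=56.280, s₂=7.684, n₂=25
s_p² = [11·9.079² + 24·7.684²]/35 = 66.3916
SE = √(s_p²·(1/12+1/25)) = 2.8615
t = (54.333−56.280)/2.8615 = -0.6803
df = 35

test statistic = -0.680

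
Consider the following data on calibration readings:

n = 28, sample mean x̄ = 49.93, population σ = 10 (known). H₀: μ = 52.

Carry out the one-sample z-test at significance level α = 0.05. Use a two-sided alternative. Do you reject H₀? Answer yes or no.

SE = σ/√n = 10/√28 = 1.8898
z = (x̄−μ₀)/SE = (49.93−52)/1.8898 = -1.0953
p-value (two-sided) = 0.27337
At α=0.05: p ≥ α → fail to reject H₀

reject H₀: no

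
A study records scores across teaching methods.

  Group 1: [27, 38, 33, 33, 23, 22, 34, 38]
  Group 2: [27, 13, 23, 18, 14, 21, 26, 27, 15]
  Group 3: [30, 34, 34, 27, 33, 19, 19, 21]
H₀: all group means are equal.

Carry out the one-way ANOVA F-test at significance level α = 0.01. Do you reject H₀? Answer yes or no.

reject H₀: yes

Group means [31.00, 20.44, 27.12], grand mean 25.960
SSB = Σnᵢ(x̄ᵢ−x̄)² = 487.863; SSW = ΣΣ(x−x̄ᵢ)² = 839.097
MSB = 487.863/2 = 243.9314; MSW = 839.097/22 = 38.1408
F = MSB/MSW = 6.3956
df = (2, 22)
p-value (upper-tail) = 0.00646
At α=0.01: p < α → reject H₀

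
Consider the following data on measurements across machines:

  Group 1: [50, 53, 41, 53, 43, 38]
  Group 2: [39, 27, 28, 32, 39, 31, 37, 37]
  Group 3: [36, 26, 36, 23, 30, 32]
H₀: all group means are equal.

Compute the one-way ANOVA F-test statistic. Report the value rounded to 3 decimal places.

test statistic = 14.102

Group means [46.33, 33.75, 30.50], grand mean 36.550
SSB = Σnᵢ(x̄ᵢ−x̄)² = 856.617; SSW = ΣΣ(x−x̄ᵢ)² = 516.333
MSB = 856.617/2 = 428.3083; MSW = 516.333/17 = 30.3725
F = MSB/MSW = 14.1018
df = (2, 17)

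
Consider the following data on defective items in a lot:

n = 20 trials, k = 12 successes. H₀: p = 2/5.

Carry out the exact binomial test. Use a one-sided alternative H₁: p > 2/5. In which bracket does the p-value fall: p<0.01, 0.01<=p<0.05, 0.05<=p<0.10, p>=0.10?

Exact binomial: n=20, k=12, p₀=2/5=0.4000
P(X≥12) from Σ C(n,i)·p₀^i·(1−p₀)^(n−i)
p-value (one-sided, H₁ greater) = 0.05653
→ bracket: 0.05<=p<0.10

p-value bracket: 0.05<=p<0.10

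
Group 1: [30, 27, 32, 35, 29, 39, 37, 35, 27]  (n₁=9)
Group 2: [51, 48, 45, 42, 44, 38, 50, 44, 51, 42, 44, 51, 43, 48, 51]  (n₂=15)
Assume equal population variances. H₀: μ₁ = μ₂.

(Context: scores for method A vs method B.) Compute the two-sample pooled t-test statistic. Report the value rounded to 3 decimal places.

x̄₁=32.333, s₁=4.387, n₁=9
x̄₂=46.133, s₂=4.155, n₂=15
s_p² = [8·4.387² + 14·4.155²]/22 = 17.9879
SE = √(s_p²·(1/9+1/15)) = 1.7883
t = (32.333−46.133)/1.7883 = -7.7170
df = 22

test statistic = -7.717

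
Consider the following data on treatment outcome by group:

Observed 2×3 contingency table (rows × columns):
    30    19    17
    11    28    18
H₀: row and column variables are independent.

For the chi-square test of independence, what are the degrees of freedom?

degrees of freedom = 2

df = (r−1)(c−1) = (2−1)·(3−1) = 2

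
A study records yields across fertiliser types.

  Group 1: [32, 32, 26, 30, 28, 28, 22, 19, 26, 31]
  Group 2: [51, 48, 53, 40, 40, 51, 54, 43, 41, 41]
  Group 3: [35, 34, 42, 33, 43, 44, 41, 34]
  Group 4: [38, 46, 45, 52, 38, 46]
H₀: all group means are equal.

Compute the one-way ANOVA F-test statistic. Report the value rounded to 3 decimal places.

Group means [27.40, 46.20, 38.25, 44.17], grand mean 38.441
SSB = Σnᵢ(x̄ᵢ−x̄)² = 2018.049; SSW = ΣΣ(x−x̄ᵢ)² = 760.333
MSB = 2018.049/3 = 672.6830; MSW = 760.333/30 = 25.3444
F = MSB/MSW = 26.5416
df = (3, 30)

test statistic = 26.542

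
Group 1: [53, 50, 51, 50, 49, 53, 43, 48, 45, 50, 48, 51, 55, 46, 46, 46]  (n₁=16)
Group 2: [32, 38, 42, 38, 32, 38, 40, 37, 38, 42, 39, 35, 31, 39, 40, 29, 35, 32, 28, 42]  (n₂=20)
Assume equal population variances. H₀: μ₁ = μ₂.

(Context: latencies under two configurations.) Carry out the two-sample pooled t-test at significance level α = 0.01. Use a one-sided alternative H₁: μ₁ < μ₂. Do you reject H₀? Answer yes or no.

x̄₁=49.000, s₁=3.266, n₁=16
x̄₂=36.350, s₂=4.356, n₂=20
s_p² = [15·3.266² + 19·4.356²]/34 = 15.3103
SE = √(s_p²·(1/16+1/20)) = 1.3124
t = (49.000−36.350)/1.3124 = 9.6388
df = 34
p-value (one-sided, H₁ less) = 1.00000
At α=0.01: p ≥ α → fail to reject H₀

reject H₀: no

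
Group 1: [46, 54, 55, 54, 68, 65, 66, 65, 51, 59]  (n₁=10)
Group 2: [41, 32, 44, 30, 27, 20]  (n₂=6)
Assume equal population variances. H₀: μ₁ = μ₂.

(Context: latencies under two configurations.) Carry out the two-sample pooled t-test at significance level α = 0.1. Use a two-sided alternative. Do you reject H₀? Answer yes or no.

x̄₁=58.300, s₁=7.424, n₁=10
x̄₂=32.333, s₂=8.914, n₂=6
s_p² = [9·7.424² + 5·8.914²]/14 = 63.8167
SE = √(s_p²·(1/10+1/6)) = 4.1253
t = (58.300−32.333)/4.1253 = 6.2946
df = 14
p-value (two-sided) = 0.00002
At α=0.1: p < α → reject H₀

reject H₀: yes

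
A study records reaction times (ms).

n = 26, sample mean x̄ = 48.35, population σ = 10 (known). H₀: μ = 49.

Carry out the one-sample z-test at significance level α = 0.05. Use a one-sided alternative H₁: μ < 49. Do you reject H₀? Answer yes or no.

reject H₀: no

SE = σ/√n = 10/√26 = 1.9612
z = (x̄−μ₀)/SE = (48.35−49)/1.9612 = -0.3314
p-value (one-sided, H₁ less) = 0.37016
At α=0.05: p ≥ α → fail to reject H₀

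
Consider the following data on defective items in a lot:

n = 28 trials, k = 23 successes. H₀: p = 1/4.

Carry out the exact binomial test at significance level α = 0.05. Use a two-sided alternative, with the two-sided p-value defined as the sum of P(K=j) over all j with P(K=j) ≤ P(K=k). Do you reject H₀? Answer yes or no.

Exact binomial: n=28, k=23, p₀=1/4=0.2500
P(X=j) = C(n,j)·p₀^j·(1−p₀)^(n−j); p = Σ P(X=j) over j with P(X=j) ≤ P(X=23)
p-value (two-sided) = 0.00000
At α=0.05: p < α → reject H₀

reject H₀: yes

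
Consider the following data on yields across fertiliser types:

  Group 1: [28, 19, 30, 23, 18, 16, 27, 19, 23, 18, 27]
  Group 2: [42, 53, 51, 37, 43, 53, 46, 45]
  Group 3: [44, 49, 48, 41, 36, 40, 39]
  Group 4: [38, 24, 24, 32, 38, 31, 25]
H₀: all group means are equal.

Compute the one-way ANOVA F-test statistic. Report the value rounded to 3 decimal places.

Group means [22.55, 46.25, 42.43, 30.29], grand mean 34.152
SSB = Σnᵢ(x̄ᵢ−x̄)² = 3236.872; SSW = ΣΣ(x−x̄ᵢ)² = 831.370
MSB = 3236.872/3 = 1078.9574; MSW = 831.370/29 = 28.6679
F = MSB/MSW = 37.6364
df = (3, 29)

test statistic = 37.636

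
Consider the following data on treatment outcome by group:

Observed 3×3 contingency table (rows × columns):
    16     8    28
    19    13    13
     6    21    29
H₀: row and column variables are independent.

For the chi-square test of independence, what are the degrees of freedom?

df = (r−1)(c−1) = (3−1)·(3−1) = 4

degrees of freedom = 4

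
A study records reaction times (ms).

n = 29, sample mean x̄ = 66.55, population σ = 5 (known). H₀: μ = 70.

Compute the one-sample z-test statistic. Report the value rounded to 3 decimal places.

test statistic = -3.716

SE = σ/√n = 5/√29 = 0.9285
z = (x̄−μ₀)/SE = (66.55−70)/0.9285 = -3.7158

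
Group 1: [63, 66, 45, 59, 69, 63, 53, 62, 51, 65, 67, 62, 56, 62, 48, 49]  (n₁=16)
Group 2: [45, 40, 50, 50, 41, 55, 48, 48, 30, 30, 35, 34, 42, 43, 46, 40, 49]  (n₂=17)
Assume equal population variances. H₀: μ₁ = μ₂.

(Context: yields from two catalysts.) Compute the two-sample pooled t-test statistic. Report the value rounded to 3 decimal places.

x̄₁=58.750, s₁=7.452, n₁=16
x̄₂=42.706, s₂=7.269, n₂=17
s_p² = [15·7.452² + 16·7.269²]/31 = 54.1461
SE = √(s_p²·(1/16+1/17)) = 2.5630
t = (58.750−42.706)/2.5630 = 6.2598
df = 31

test statistic = 6.260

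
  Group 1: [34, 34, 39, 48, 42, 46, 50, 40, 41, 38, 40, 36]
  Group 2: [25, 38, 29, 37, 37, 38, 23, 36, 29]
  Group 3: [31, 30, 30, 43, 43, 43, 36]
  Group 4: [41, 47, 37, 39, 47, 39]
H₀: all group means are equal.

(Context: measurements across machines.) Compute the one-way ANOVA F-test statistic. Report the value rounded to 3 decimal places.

Group means [40.67, 32.44, 36.57, 41.67], grand mean 37.824
SSB = Σnᵢ(x̄ᵢ−x̄)² = 457.005; SSW = ΣΣ(x−x̄ᵢ)² = 911.937
MSB = 457.005/3 = 152.3349; MSW = 911.937/30 = 30.3979
F = MSB/MSW = 5.0114
df = (3, 30)

test statistic = 5.011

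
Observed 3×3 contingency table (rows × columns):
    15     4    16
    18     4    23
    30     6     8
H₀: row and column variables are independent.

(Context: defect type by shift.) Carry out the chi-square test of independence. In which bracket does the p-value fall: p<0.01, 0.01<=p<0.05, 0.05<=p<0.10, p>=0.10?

p-value bracket: 0.01<=p<0.05

Row totals [35, 45, 44], col totals [63, 14, 47], n=124
χ² = (15−17.78)²/17.78 + (4−3.95)²/3.95 + (16−13.27)²/13.27 + (18−22.86)²/22.86 + (4−5.08)²/5.08 + (23−17.06)²/17.06 + (30−22.35)²/22.35 + (6−4.97)²/4.97 + (8−16.68)²/16.68 = 11.6786
df = 4
p-value (upper-tail) = 0.01991
→ bracket: 0.01<=p<0.05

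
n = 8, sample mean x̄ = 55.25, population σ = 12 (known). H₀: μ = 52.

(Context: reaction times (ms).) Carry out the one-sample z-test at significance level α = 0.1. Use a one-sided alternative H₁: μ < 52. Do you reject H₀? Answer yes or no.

SE = σ/√n = 12/√8 = 4.2426
z = (x̄−μ₀)/SE = (55.25−52)/4.2426 = 0.7660
p-value (one-sided, H₁ less) = 0.77817
At α=0.1: p ≥ α → fail to reject H₀

reject H₀: no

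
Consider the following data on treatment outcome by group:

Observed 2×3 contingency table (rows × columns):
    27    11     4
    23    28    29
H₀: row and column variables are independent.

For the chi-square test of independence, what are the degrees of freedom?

df = (r−1)(c−1) = (2−1)·(3−1) = 2

degrees of freedom = 2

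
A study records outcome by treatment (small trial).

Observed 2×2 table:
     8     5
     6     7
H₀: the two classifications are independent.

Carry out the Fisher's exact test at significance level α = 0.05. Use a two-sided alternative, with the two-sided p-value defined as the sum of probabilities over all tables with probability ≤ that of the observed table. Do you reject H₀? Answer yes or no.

Margins: r₁=13, r₂=13, c₁=14, c₂=12, n=26
p_obs = C(13,8)·C(13,6)/C(26,14); sum pmf over tables with pmf ≤ p_obs
p-value (two-sided) = 0.69510
At α=0.05: p ≥ α → fail to reject H₀

reject H₀: no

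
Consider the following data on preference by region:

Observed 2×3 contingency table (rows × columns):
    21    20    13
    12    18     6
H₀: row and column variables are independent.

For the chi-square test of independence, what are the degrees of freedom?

df = (r−1)(c−1) = (2−1)·(3−1) = 2

degrees of freedom = 2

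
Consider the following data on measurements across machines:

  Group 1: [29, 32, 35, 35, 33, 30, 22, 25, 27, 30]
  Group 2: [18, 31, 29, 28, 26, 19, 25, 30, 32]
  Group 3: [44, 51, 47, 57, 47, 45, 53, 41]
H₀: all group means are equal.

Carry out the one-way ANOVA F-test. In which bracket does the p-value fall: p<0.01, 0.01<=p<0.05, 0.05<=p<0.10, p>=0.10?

p-value bracket: p<0.01

Group means [29.80, 26.44, 48.12], grand mean 34.111
SSB = Σnᵢ(x̄ᵢ−x̄)² = 2285.969; SSW = ΣΣ(x−x̄ᵢ)² = 554.697
MSB = 2285.969/2 = 1142.9847; MSW = 554.697/24 = 23.1124
F = MSB/MSW = 49.4533
df = (2, 24)
p-value (upper-tail) = 0.00000
→ bracket: p<0.01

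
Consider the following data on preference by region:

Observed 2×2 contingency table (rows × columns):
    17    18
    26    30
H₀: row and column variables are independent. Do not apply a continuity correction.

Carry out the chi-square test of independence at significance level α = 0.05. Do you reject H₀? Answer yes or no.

reject H₀: no

Row totals [35, 56], col totals [43, 48], n=91
χ² = (17−16.54)²/16.54 + (18−18.46)²/18.46 + (26−26.46)²/26.46 + (30−29.54)²/29.54 = 0.0397
df = 1
p-value (upper-tail) = 0.84211
At α=0.05: p ≥ α → fail to reject H₀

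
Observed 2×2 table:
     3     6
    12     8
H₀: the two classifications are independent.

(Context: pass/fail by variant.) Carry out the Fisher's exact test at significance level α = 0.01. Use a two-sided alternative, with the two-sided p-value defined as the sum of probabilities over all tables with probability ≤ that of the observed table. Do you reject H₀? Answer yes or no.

reject H₀: no

Margins: r₁=9, r₂=20, c₁=15, c₂=14, n=29
p_obs = C(9,3)·C(20,12)/C(29,15); sum pmf over tables with pmf ≤ p_obs
p-value (two-sided) = 0.24508
At α=0.01: p ≥ α → fail to reject H₀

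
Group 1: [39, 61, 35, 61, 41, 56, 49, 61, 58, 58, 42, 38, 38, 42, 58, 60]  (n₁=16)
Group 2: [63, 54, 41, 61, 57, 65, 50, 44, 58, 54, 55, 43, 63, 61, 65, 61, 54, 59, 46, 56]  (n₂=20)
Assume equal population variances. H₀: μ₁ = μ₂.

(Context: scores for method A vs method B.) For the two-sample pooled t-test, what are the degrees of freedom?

degrees of freedom = 34

df = n₁ + n₂ − 2 = 16 + 20 − 2 = 34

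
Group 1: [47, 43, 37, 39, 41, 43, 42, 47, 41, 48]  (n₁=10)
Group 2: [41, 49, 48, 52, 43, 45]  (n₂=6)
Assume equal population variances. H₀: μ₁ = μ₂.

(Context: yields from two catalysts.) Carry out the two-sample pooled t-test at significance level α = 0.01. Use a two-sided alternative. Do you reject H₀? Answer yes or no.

reject H₀: no

x̄₁=42.800, s₁=3.615, n₁=10
x̄₂=46.333, s₂=4.082, n₂=6
s_p² = [9·3.615² + 5·4.082²]/14 = 14.3524
SE = √(s_p²·(1/10+1/6)) = 1.9563
t = (42.800−46.333)/1.9563 = -1.8061
df = 14
p-value (two-sided) = 0.09244
At α=0.01: p ≥ α → fail to reject H₀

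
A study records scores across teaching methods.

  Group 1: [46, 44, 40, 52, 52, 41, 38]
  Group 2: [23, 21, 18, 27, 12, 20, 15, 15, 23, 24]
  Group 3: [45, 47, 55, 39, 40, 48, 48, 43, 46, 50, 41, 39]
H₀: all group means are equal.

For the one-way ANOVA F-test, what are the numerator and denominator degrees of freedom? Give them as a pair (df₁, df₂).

degrees of freedom = [2, 26]

k = 3 groups, N = 29 total
df = (k−1, N−k) = (3−1, 29−3) = (2, 26)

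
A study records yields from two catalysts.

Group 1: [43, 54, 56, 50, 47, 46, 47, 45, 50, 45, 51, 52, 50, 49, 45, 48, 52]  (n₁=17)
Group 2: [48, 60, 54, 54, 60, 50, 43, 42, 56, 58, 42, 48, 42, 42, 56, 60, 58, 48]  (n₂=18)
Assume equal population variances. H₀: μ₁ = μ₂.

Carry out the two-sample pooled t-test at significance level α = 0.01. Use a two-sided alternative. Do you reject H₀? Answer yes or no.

x̄₁=48.824, s₁=3.540, n₁=17
x̄₂=51.167, s₂=6.964, n₂=18
s_p² = [16·3.540² + 17·6.964²]/33 = 31.0597
SE = √(s_p²·(1/17+1/18)) = 1.8848
t = (48.824−51.167)/1.8848 = -1.2432
df = 33
p-value (two-sided) = 0.22257
At α=0.01: p ≥ α → fail to reject H₀

reject H₀: no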